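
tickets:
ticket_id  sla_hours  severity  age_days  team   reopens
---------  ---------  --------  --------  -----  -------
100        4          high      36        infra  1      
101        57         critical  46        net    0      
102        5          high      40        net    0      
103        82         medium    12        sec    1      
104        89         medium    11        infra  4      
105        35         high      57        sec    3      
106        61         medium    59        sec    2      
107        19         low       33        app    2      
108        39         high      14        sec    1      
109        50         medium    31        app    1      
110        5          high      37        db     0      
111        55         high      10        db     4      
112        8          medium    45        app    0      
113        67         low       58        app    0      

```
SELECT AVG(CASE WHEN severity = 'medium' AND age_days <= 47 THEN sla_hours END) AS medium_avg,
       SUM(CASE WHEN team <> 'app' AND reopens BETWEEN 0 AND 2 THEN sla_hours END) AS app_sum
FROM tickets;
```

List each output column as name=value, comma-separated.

medium_avg=57.25, app_sum=253

[medium_avg: severity = 'medium' AND age_days <= 47]
ticket_id=100: ✗
ticket_id=101: ✗
ticket_id=102: ✗
ticket_id=103: ✓ → 82
ticket_id=104: ✓ → 89
ticket_id=105: ✗
ticket_id=106: ✗
ticket_id=107: ✗
ticket_id=108: ✗
ticket_id=109: ✓ → 50
ticket_id=110: ✗
ticket_id=111: ✗
ticket_id=112: ✓ → 8
ticket_id=113: ✗
medium_avg = (82 + 89 + 50 + 8) / 4 = 57.25
—
[app_sum: team <> 'app' AND reopens BETWEEN 0 AND 2]
ticket_id=100: ✓ → 4
ticket_id=101: ✓ → 57
ticket_id=102: ✓ → 5
ticket_id=103: ✓ → 82
ticket_id=104: ✗
ticket_id=105: ✗
ticket_id=106: ✓ → 61
ticket_id=107: ✗
ticket_id=108: ✓ → 39
ticket_id=109: ✗
ticket_id=110: ✓ → 5
ticket_id=111: ✗
ticket_id=112: ✗
ticket_id=113: ✗
app_sum = 4 + 57 + 5 + 82 + 61 + 39 + 5 = 253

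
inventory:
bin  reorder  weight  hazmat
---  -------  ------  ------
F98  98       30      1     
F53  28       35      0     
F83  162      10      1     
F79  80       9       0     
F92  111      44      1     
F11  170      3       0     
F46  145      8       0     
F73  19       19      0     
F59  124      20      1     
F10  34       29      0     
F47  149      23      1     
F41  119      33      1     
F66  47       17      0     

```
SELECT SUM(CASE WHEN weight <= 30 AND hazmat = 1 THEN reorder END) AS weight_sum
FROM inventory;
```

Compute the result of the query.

bin=F98: ✓ → 98
bin=F53: ✗
bin=F83: ✓ → 162
bin=F79: ✗
bin=F92: ✗
bin=F11: ✗
bin=F46: ✗
bin=F73: ✗
bin=F59: ✓ → 124
bin=F10: ✗
bin=F47: ✓ → 149
bin=F41: ✗
bin=F66: ✗
weight_sum = 98 + 162 + 124 + 149 = 533

533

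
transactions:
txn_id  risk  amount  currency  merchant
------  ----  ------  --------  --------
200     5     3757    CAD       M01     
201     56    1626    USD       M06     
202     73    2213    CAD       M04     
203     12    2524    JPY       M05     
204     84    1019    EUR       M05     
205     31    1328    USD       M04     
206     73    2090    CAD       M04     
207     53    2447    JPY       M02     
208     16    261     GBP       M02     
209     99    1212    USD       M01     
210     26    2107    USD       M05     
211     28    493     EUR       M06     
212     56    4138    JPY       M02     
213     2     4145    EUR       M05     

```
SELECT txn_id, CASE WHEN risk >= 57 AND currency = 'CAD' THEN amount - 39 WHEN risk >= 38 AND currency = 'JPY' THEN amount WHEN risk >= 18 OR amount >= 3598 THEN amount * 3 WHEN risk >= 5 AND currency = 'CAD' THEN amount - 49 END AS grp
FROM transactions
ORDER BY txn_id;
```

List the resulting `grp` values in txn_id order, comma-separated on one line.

11271, 4878, 2174, NULL, 3057, 3984, 2051, 2447, NULL, 3636, 6321, 1479, 4138, 12435

txn_id=200: risk >= 18 OR amount >= 3598 → 11271
txn_id=201: risk >= 18 OR amount >= 3598 → 4878
txn_id=202: risk >= 57 AND currency = 'CAD' → 2174
txn_id=203: (no match → NULL) → NULL
txn_id=204: risk >= 18 OR amount >= 3598 → 3057
txn_id=205: risk >= 18 OR amount >= 3598 → 3984
txn_id=206: risk >= 57 AND currency = 'CAD' → 2051
txn_id=207: risk >= 38 AND currency = 'JPY' → 2447
txn_id=208: (no match → NULL) → NULL
txn_id=209: risk >= 18 OR amount >= 3598 → 3636
txn_id=210: risk >= 18 OR amount >= 3598 → 6321
txn_id=211: risk >= 18 OR amount >= 3598 → 1479
txn_id=212: risk >= 38 AND currency = 'JPY' → 4138
txn_id=213: risk >= 18 OR amount >= 3598 → 12435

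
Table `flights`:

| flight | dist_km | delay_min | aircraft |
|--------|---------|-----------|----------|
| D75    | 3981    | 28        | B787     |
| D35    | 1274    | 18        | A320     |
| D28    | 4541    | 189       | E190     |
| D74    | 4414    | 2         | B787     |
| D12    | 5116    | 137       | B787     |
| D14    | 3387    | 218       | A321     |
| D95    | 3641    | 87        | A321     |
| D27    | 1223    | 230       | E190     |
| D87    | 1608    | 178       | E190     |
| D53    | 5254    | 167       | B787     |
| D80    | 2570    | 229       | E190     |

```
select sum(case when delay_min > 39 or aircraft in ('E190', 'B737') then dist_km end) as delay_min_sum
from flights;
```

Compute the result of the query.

flight=D75: ✗
flight=D35: ✗
flight=D28: ✓ → 4541
flight=D74: ✗
flight=D12: ✓ → 5116
flight=D14: ✓ → 3387
flight=D95: ✓ → 3641
flight=D27: ✓ → 1223
flight=D87: ✓ → 1608
flight=D53: ✓ → 5254
flight=D80: ✓ → 2570
delay_min_sum = 4541 + 5116 + 3387 + 3641 + 1223 + 1608 + 5254 + 2570 = 27340

27340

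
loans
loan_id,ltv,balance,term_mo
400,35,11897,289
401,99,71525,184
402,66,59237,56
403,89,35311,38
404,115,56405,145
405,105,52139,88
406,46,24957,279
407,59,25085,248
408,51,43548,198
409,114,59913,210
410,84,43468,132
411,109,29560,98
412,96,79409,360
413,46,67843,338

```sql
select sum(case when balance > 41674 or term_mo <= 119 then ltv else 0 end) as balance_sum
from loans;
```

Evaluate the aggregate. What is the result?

974

loan_id=400: ✗
loan_id=401: ✓ → 99
loan_id=402: ✓ → 66
loan_id=403: ✓ → 89
loan_id=404: ✓ → 115
loan_id=405: ✓ → 105
loan_id=406: ✗
loan_id=407: ✗
loan_id=408: ✓ → 51
loan_id=409: ✓ → 114
loan_id=410: ✓ → 84
loan_id=411: ✓ → 109
loan_id=412: ✓ → 96
loan_id=413: ✓ → 46
balance_sum = 99 + 66 + 89 + 115 + 105 + 51 + 114 + 84 + 109 + 96 + 46 = 974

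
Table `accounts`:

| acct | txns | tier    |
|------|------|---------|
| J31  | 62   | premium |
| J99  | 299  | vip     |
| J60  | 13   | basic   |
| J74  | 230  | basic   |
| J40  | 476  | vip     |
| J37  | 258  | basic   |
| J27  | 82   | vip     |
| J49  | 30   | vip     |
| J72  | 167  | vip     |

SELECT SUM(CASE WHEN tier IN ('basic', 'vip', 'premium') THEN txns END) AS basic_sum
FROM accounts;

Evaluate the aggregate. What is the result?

acct=J31: ✓ → 62
acct=J99: ✓ → 299
acct=J60: ✓ → 13
acct=J74: ✓ → 230
acct=J40: ✓ → 476
acct=J37: ✓ → 258
acct=J27: ✓ → 82
acct=J49: ✓ → 30
acct=J72: ✓ → 167
basic_sum = 62 + 299 + 13 + 230 + 476 + 258 + 82 + 30 + 167 = 1617

1617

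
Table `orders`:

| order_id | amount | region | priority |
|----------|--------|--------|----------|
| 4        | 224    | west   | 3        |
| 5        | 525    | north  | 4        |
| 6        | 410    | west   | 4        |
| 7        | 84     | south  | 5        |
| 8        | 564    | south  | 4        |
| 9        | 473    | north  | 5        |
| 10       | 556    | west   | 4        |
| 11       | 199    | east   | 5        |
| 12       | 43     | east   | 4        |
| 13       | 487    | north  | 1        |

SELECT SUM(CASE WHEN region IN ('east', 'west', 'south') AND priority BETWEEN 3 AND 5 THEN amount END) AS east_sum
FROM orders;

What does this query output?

order_id=4: ✓ → 224
order_id=5: ✗
order_id=6: ✓ → 410
order_id=7: ✓ → 84
order_id=8: ✓ → 564
order_id=9: ✗
order_id=10: ✓ → 556
order_id=11: ✓ → 199
order_id=12: ✓ → 43
order_id=13: ✗
east_sum = 224 + 410 + 84 + 564 + 556 + 199 + 43 = 2080

2080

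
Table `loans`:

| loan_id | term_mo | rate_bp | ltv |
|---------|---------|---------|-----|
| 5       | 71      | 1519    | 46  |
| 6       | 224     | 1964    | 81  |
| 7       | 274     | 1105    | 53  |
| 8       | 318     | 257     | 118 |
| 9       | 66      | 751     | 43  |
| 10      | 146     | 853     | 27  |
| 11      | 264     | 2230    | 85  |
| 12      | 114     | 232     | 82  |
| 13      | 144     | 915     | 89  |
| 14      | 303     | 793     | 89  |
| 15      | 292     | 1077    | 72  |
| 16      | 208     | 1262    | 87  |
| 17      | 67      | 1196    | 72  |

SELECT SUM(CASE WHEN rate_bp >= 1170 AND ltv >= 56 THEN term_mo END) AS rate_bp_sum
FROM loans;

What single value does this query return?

loan_id=5: ✗
loan_id=6: ✓ → 224
loan_id=7: ✗
loan_id=8: ✗
loan_id=9: ✗
loan_id=10: ✗
loan_id=11: ✓ → 264
loan_id=12: ✗
loan_id=13: ✗
loan_id=14: ✗
loan_id=15: ✗
loan_id=16: ✓ → 208
loan_id=17: ✓ → 67
rate_bp_sum = 224 + 264 + 208 + 67 = 763

763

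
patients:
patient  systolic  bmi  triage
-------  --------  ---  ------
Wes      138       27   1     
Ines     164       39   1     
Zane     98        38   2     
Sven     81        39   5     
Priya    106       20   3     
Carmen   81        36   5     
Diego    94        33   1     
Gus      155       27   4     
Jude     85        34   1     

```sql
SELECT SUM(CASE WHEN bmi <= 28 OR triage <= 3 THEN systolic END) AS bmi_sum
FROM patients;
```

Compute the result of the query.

patient=Wes: ✓ → 138
patient=Ines: ✓ → 164
patient=Zane: ✓ → 98
patient=Sven: ✗
patient=Priya: ✓ → 106
patient=Carmen: ✗
patient=Diego: ✓ → 94
patient=Gus: ✓ → 155
patient=Jude: ✓ → 85
bmi_sum = 138 + 164 + 98 + 106 + 94 + 155 + 85 = 840

840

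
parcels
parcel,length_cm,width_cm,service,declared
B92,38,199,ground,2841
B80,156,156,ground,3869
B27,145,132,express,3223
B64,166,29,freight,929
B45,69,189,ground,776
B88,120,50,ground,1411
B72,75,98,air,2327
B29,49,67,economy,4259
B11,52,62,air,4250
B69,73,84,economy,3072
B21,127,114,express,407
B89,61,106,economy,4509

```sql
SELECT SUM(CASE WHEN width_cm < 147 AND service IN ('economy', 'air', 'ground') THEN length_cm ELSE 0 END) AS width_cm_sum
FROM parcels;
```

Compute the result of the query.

parcel=B92: ✗
parcel=B80: ✗
parcel=B27: ✗
parcel=B64: ✗
parcel=B45: ✗
parcel=B88: ✓ → 120
parcel=B72: ✓ → 75
parcel=B29: ✓ → 49
parcel=B11: ✓ → 52
parcel=B69: ✓ → 73
parcel=B21: ✗
parcel=B89: ✓ → 61
width_cm_sum = 120 + 75 + 49 + 52 + 73 + 61 = 430

430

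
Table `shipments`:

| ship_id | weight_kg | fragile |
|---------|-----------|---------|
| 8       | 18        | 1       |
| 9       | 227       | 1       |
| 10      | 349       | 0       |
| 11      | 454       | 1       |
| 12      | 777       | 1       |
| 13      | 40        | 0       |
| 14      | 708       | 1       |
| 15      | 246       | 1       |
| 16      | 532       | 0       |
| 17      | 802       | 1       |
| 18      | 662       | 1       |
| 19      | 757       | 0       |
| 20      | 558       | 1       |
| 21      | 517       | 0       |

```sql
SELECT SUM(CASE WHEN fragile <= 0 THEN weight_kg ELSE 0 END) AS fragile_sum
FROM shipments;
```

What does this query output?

ship_id=8: ✗
ship_id=9: ✗
ship_id=10: ✓ → 349
ship_id=11: ✗
ship_id=12: ✗
ship_id=13: ✓ → 40
ship_id=14: ✗
ship_id=15: ✗
ship_id=16: ✓ → 532
ship_id=17: ✗
ship_id=18: ✗
ship_id=19: ✓ → 757
ship_id=20: ✗
ship_id=21: ✓ → 517
fragile_sum = 349 + 40 + 532 + 757 + 517 = 2195

2195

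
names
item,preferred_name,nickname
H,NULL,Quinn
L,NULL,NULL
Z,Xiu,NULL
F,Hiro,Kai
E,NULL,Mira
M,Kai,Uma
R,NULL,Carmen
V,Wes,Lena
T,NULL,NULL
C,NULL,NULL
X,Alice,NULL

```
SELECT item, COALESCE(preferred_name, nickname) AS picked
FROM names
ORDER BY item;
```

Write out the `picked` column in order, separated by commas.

item=C: preferred_name=NULL, nickname=NULL (all NULL) → NULL
item=E: preferred_name=NULL, nickname=Mira → Mira
item=F: preferred_name=Hiro → Hiro
item=H: preferred_name=NULL, nickname=Quinn → Quinn
item=L: preferred_name=NULL, nickname=NULL (all NULL) → NULL
item=M: preferred_name=Kai → Kai
item=R: preferred_name=NULL, nickname=Carmen → Carmen
item=T: preferred_name=NULL, nickname=NULL (all NULL) → NULL
item=V: preferred_name=Wes → Wes
item=X: preferred_name=Alice → Alice
item=Z: preferred_name=Xiu → Xiu

NULL, Mira, Hiro, Quinn, NULL, Kai, Carmen, NULL, Wes, Alice, Xiu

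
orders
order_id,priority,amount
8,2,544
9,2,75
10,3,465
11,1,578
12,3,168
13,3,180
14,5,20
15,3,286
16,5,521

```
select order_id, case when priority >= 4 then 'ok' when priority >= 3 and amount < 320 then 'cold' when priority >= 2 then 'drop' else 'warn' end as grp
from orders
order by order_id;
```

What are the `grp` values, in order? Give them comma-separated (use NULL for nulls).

drop, drop, drop, warn, cold, cold, ok, cold, ok

order_id=8: priority >= 2 → drop
order_id=9: priority >= 2 → drop
order_id=10: priority >= 2 → drop
order_id=11: ELSE → warn
order_id=12: priority >= 3 and amount < 320 → cold
order_id=13: priority >= 3 and amount < 320 → cold
order_id=14: priority >= 4 → ok
order_id=15: priority >= 3 and amount < 320 → cold
order_id=16: priority >= 4 → ok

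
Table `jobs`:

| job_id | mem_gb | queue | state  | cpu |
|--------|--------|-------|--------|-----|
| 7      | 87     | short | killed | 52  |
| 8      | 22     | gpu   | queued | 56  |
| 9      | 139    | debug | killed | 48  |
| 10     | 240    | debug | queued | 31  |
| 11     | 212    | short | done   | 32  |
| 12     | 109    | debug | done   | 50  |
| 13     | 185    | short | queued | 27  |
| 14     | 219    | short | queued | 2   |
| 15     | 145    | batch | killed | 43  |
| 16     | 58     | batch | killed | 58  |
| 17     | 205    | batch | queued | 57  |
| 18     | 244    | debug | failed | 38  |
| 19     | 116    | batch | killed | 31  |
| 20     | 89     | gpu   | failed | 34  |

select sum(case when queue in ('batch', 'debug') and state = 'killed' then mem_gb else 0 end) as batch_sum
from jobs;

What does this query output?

job_id=7: ✗
job_id=8: ✗
job_id=9: ✓ → 139
job_id=10: ✗
job_id=11: ✗
job_id=12: ✗
job_id=13: ✗
job_id=14: ✗
job_id=15: ✓ → 145
job_id=16: ✓ → 58
job_id=17: ✗
job_id=18: ✗
job_id=19: ✓ → 116
job_id=20: ✗
batch_sum = 139 + 145 + 58 + 116 = 458

458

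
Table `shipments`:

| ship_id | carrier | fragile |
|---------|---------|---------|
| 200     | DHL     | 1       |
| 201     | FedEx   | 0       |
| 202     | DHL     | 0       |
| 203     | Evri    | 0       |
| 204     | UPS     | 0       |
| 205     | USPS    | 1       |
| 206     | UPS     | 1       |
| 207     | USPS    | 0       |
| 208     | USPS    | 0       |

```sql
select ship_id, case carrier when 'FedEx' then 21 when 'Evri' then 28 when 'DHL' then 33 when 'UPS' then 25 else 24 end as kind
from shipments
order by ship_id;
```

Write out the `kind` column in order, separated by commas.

ship_id=200: carrier='DHL' → 33
ship_id=201: carrier='FedEx' → 21
ship_id=202: carrier='DHL' → 33
ship_id=203: carrier='Evri' → 28
ship_id=204: carrier='UPS' → 25
ship_id=205: ELSE → 24
ship_id=206: carrier='UPS' → 25
ship_id=207: ELSE → 24
ship_id=208: ELSE → 24

33, 21, 33, 28, 25, 24, 25, 24, 24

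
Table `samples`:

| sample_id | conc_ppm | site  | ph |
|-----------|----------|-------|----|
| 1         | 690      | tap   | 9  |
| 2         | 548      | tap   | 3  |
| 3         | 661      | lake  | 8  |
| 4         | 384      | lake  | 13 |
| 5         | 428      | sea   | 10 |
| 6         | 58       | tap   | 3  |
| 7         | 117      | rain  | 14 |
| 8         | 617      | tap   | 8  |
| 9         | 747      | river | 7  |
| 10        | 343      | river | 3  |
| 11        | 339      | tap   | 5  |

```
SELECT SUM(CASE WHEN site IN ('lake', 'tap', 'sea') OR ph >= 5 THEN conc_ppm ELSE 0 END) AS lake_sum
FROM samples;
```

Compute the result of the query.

4589

sample_id=1: ✓ → 690
sample_id=2: ✓ → 548
sample_id=3: ✓ → 661
sample_id=4: ✓ → 384
sample_id=5: ✓ → 428
sample_id=6: ✓ → 58
sample_id=7: ✓ → 117
sample_id=8: ✓ → 617
sample_id=9: ✓ → 747
sample_id=10: ✗
sample_id=11: ✓ → 339
lake_sum = 690 + 548 + 661 + 384 + 428 + 58 + 117 + 617 + 747 + 339 = 4589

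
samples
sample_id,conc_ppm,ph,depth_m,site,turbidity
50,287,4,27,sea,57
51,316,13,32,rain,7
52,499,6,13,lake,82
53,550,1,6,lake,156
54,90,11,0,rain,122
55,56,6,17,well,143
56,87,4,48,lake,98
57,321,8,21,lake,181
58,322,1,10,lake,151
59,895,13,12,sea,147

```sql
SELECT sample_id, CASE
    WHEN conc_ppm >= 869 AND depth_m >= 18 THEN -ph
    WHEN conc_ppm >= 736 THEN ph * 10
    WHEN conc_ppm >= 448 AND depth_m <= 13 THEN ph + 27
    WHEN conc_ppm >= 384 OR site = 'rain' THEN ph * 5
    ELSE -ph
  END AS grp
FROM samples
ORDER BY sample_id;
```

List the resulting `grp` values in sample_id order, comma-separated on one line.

sample_id=50: ELSE → -4
sample_id=51: conc_ppm >= 384 OR site = 'rain' → 65
sample_id=52: conc_ppm >= 448 AND depth_m <= 13 → 33
sample_id=53: conc_ppm >= 448 AND depth_m <= 13 → 28
sample_id=54: conc_ppm >= 384 OR site = 'rain' → 55
sample_id=55: ELSE → -6
sample_id=56: ELSE → -4
sample_id=57: ELSE → -8
sample_id=58: ELSE → -1
sample_id=59: conc_ppm >= 736 → 130

-4, 65, 33, 28, 55, -6, -4, -8, -1, 130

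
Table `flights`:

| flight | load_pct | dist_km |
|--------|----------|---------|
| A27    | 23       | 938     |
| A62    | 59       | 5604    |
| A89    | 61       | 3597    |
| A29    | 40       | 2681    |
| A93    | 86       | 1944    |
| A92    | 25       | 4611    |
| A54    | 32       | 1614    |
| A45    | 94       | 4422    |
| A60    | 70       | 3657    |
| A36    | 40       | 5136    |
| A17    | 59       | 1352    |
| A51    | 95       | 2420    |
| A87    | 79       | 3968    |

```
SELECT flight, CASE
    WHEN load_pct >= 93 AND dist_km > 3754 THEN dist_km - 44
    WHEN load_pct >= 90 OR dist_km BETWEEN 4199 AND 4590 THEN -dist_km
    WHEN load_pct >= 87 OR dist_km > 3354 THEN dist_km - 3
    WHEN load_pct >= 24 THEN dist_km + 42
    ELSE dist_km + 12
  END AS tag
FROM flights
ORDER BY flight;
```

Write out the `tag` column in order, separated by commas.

flight=A17: load_pct >= 24 → 1394
flight=A27: ELSE → 950
flight=A29: load_pct >= 24 → 2723
flight=A36: load_pct >= 87 OR dist_km > 3354 → 5133
flight=A45: load_pct >= 93 AND dist_km > 3754 → 4378
flight=A51: load_pct >= 90 OR dist_km BETWEEN 4199 AND 4590 → -2420
flight=A54: load_pct >= 24 → 1656
flight=A60: load_pct >= 87 OR dist_km > 3354 → 3654
flight=A62: load_pct >= 87 OR dist_km > 3354 → 5601
flight=A87: load_pct >= 87 OR dist_km > 3354 → 3965
flight=A89: load_pct >= 87 OR dist_km > 3354 → 3594
flight=A92: load_pct >= 87 OR dist_km > 3354 → 4608
flight=A93: load_pct >= 24 → 1986

1394, 950, 2723, 5133, 4378, -2420, 1656, 3654, 5601, 3965, 3594, 4608, 1986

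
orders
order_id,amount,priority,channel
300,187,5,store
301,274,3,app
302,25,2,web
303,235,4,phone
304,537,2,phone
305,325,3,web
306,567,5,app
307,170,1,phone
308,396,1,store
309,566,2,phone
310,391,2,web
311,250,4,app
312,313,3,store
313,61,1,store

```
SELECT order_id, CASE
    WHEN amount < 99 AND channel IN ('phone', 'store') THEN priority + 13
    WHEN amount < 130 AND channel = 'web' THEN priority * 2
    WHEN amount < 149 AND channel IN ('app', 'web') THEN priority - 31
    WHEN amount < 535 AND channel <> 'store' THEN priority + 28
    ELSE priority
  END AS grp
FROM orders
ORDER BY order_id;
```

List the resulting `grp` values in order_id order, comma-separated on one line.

order_id=300: ELSE → 5
order_id=301: amount < 535 AND channel <> 'store' → 31
order_id=302: amount < 130 AND channel = 'web' → 4
order_id=303: amount < 535 AND channel <> 'store' → 32
order_id=304: ELSE → 2
order_id=305: amount < 535 AND channel <> 'store' → 31
order_id=306: ELSE → 5
order_id=307: amount < 535 AND channel <> 'store' → 29
order_id=308: ELSE → 1
order_id=309: ELSE → 2
order_id=310: amount < 535 AND channel <> 'store' → 30
order_id=311: amount < 535 AND channel <> 'store' → 32
order_id=312: ELSE → 3
order_id=313: amount < 99 AND channel IN ('phone', 'store') → 14

5, 31, 4, 32, 2, 31, 5, 29, 1, 2, 30, 32, 3, 14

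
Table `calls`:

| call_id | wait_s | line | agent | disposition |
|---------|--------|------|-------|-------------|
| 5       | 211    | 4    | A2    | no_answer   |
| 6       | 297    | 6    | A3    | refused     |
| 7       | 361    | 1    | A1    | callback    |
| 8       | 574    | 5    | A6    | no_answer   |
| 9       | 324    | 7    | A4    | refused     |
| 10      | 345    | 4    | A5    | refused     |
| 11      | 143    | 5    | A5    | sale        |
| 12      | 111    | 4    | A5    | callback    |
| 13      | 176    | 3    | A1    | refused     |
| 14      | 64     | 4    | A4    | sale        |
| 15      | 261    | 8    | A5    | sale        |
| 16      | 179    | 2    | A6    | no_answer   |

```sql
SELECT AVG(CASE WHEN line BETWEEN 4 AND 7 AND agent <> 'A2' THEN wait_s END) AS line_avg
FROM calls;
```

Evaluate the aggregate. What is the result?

call_id=5: ✗
call_id=6: ✓ → 297
call_id=7: ✗
call_id=8: ✓ → 574
call_id=9: ✓ → 324
call_id=10: ✓ → 345
call_id=11: ✓ → 143
call_id=12: ✓ → 111
call_id=13: ✗
call_id=14: ✓ → 64
call_id=15: ✗
call_id=16: ✗
line_avg = (297 + 574 + 324 + 345 + 143 + 111 + 64) / 7 = 265.4285714286

265.4285714286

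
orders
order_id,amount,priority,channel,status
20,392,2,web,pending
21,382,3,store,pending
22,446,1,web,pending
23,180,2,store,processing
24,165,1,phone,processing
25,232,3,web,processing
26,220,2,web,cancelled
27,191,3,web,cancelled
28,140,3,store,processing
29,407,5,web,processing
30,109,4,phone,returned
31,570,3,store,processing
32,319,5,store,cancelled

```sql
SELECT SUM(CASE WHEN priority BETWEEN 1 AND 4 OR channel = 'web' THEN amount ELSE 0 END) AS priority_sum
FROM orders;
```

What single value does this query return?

order_id=20: ✓ → 392
order_id=21: ✓ → 382
order_id=22: ✓ → 446
order_id=23: ✓ → 180
order_id=24: ✓ → 165
order_id=25: ✓ → 232
order_id=26: ✓ → 220
order_id=27: ✓ → 191
order_id=28: ✓ → 140
order_id=29: ✓ → 407
order_id=30: ✓ → 109
order_id=31: ✓ → 570
order_id=32: ✗
priority_sum = 392 + 382 + 446 + 180 + 165 + 232 + 220 + 191 + 140 + 407 + 109 + 570 = 3434

3434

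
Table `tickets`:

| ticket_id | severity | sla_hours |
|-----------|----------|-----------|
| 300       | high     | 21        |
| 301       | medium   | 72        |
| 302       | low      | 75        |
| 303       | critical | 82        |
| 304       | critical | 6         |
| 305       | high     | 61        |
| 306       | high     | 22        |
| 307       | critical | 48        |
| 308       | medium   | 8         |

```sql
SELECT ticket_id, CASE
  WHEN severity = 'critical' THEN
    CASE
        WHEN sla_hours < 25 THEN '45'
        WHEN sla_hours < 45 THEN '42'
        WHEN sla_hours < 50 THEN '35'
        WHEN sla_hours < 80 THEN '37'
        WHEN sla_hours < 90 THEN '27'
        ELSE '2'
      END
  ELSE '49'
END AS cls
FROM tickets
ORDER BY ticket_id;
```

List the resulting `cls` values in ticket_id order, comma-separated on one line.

ticket_id=300: severity='high' → outer ELSE → 49
ticket_id=301: severity='medium' → outer ELSE → 49
ticket_id=302: severity='low' → outer ELSE → 49
ticket_id=303: severity='critical' → inner[sla_hours < 90] → 27
ticket_id=304: severity='critical' → inner[sla_hours < 25] → 45
ticket_id=305: severity='high' → outer ELSE → 49
ticket_id=306: severity='high' → outer ELSE → 49
ticket_id=307: severity='critical' → inner[sla_hours < 50] → 35
ticket_id=308: severity='medium' → outer ELSE → 49

49, 49, 49, 27, 45, 49, 49, 35, 49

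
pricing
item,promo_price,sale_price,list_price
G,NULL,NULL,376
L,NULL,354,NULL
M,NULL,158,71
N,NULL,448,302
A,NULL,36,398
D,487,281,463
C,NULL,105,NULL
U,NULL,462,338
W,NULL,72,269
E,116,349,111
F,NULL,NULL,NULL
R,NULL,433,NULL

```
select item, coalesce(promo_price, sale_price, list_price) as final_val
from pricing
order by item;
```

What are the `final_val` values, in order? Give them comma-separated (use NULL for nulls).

item=A: promo_price=NULL, sale_price=36 → 36
item=C: promo_price=NULL, sale_price=105 → 105
item=D: promo_price=487 → 487
item=E: promo_price=116 → 116
item=F: promo_price=NULL, sale_price=NULL, list_price=NULL (all NULL) → NULL
item=G: promo_price=NULL, sale_price=NULL, list_price=376 → 376
item=L: promo_price=NULL, sale_price=354 → 354
item=M: promo_price=NULL, sale_price=158 → 158
item=N: promo_price=NULL, sale_price=448 → 448
item=R: promo_price=NULL, sale_price=433 → 433
item=U: promo_price=NULL, sale_price=462 → 462
item=W: promo_price=NULL, sale_price=72 → 72

36, 105, 487, 116, NULL, 376, 354, 158, 448, 433, 462, 72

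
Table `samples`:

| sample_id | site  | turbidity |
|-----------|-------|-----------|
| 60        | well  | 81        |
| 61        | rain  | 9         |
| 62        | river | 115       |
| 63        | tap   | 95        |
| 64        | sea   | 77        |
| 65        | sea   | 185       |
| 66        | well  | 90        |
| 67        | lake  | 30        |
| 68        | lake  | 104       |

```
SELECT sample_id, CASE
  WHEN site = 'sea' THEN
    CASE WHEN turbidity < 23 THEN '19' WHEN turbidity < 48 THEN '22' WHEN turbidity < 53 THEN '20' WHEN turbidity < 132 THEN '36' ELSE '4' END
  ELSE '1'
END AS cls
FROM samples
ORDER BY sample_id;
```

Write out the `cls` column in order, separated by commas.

1, 1, 1, 1, 36, 4, 1, 1, 1

sample_id=60: site='well' → outer ELSE → 1
sample_id=61: site='rain' → outer ELSE → 1
sample_id=62: site='river' → outer ELSE → 1
sample_id=63: site='tap' → outer ELSE → 1
sample_id=64: site='sea' → inner[turbidity < 132] → 36
sample_id=65: site='sea' → inner[ELSE] → 4
sample_id=66: site='well' → outer ELSE → 1
sample_id=67: site='lake' → outer ELSE → 1
sample_id=68: site='lake' → outer ELSE → 1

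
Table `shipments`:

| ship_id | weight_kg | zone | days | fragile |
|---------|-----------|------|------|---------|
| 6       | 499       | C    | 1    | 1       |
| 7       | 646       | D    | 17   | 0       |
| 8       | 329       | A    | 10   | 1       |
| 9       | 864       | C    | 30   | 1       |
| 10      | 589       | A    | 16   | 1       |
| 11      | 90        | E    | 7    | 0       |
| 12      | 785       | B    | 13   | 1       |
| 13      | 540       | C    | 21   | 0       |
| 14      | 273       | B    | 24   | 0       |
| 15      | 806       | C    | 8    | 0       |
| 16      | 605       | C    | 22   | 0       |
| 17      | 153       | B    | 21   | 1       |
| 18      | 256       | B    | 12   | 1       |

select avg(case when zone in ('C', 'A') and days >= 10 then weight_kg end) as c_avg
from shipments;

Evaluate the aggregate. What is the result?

585.4

ship_id=6: ✗
ship_id=7: ✗
ship_id=8: ✓ → 329
ship_id=9: ✓ → 864
ship_id=10: ✓ → 589
ship_id=11: ✗
ship_id=12: ✗
ship_id=13: ✓ → 540
ship_id=14: ✗
ship_id=15: ✗
ship_id=16: ✓ → 605
ship_id=17: ✗
ship_id=18: ✗
c_avg = (329 + 864 + 589 + 540 + 605) / 5 = 585.4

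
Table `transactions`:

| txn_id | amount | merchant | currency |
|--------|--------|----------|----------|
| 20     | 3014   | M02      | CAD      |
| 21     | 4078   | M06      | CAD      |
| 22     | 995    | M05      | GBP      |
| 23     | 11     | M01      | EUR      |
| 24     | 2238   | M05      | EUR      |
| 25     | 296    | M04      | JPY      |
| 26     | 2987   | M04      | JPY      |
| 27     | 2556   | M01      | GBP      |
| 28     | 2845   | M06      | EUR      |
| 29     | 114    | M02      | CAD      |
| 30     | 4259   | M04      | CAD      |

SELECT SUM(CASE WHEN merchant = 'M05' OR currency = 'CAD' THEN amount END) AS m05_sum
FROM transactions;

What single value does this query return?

14698

txn_id=20: ✓ → 3014
txn_id=21: ✓ → 4078
txn_id=22: ✓ → 995
txn_id=23: ✗
txn_id=24: ✓ → 2238
txn_id=25: ✗
txn_id=26: ✗
txn_id=27: ✗
txn_id=28: ✗
txn_id=29: ✓ → 114
txn_id=30: ✓ → 4259
m05_sum = 3014 + 4078 + 995 + 2238 + 114 + 4259 = 14698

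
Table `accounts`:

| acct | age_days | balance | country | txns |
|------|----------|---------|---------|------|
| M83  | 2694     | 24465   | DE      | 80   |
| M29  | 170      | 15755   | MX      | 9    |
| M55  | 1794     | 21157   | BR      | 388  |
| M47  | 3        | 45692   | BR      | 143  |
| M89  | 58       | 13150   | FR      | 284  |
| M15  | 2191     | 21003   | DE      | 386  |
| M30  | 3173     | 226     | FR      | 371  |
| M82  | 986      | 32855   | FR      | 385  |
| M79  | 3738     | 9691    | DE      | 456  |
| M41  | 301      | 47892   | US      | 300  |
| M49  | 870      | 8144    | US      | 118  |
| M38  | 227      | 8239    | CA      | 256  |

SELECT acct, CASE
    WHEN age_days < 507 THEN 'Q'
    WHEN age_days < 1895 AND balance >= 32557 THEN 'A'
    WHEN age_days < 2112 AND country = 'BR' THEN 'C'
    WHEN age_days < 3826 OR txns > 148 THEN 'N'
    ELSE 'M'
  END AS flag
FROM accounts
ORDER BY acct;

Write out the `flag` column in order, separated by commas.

acct=M15: age_days < 3826 OR txns > 148 → N
acct=M29: age_days < 507 → Q
acct=M30: age_days < 3826 OR txns > 148 → N
acct=M38: age_days < 507 → Q
acct=M41: age_days < 507 → Q
acct=M47: age_days < 507 → Q
acct=M49: age_days < 3826 OR txns > 148 → N
acct=M55: age_days < 2112 AND country = 'BR' → C
acct=M79: age_days < 3826 OR txns > 148 → N
acct=M82: age_days < 1895 AND balance >= 32557 → A
acct=M83: age_days < 3826 OR txns > 148 → N
acct=M89: age_days < 507 → Q

N, Q, N, Q, Q, Q, N, C, N, A, N, Q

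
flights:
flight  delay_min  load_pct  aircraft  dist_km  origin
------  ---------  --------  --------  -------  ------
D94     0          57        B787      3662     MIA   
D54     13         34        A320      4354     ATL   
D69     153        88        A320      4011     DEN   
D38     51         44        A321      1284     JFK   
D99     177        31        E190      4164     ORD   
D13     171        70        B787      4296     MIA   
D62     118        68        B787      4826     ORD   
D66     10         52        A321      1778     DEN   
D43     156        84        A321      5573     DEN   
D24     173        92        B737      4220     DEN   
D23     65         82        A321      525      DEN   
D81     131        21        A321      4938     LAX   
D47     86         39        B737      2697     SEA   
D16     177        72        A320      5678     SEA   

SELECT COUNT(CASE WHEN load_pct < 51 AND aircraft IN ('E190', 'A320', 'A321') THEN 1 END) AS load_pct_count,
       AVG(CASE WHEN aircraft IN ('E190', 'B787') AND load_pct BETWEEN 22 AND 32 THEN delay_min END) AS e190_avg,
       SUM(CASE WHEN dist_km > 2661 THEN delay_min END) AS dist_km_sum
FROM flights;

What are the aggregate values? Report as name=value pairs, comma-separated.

load_pct_count=4, e190_avg=177, dist_km_sum=1355

[load_pct_count: load_pct < 51 AND aircraft IN ('E190', 'A320', 'A321')]
flight=D94: ✗
flight=D54: ✓ → 1
flight=D69: ✗
flight=D38: ✓ → 1
flight=D99: ✓ → 1
flight=D13: ✗
flight=D62: ✗
flight=D66: ✗
flight=D43: ✗
flight=D24: ✗
flight=D23: ✗
flight=D81: ✓ → 1
flight=D47: ✗
flight=D16: ✗
load_pct_count = COUNT(1, 1, 1, 1) = 4
—
[e190_avg: aircraft IN ('E190', 'B787') AND load_pct BETWEEN 22 AND 32]
flight=D94: ✗
flight=D54: ✗
flight=D69: ✗
flight=D38: ✗
flight=D99: ✓ → 177
flight=D13: ✗
flight=D62: ✗
flight=D66: ✗
flight=D43: ✗
flight=D24: ✗
flight=D23: ✗
flight=D81: ✗
flight=D47: ✗
flight=D16: ✗
e190_avg = 177
—
[dist_km_sum: dist_km > 2661]
flight=D94: ✓ → 0
flight=D54: ✓ → 13
flight=D69: ✓ → 153
flight=D38: ✗
flight=D99: ✓ → 177
flight=D13: ✓ → 171
flight=D62: ✓ → 118
flight=D66: ✗
flight=D43: ✓ → 156
flight=D24: ✓ → 173
flight=D23: ✗
flight=D81: ✓ → 131
flight=D47: ✓ → 86
flight=D16: ✓ → 177
dist_km_sum = 13 + 153 + 177 + 171 + 118 + 156 + 173 + 131 + 86 + 177 = 1355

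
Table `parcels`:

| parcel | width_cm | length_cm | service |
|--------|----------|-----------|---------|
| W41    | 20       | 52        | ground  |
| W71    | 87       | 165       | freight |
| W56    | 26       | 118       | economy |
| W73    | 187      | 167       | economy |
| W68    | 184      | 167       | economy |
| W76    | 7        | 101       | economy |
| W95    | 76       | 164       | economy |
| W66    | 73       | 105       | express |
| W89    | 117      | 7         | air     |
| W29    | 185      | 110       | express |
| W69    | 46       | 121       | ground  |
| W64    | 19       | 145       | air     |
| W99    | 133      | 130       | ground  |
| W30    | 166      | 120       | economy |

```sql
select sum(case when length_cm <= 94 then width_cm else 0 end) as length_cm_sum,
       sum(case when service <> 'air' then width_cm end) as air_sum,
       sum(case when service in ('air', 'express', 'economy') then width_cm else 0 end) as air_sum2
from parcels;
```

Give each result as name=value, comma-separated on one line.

[length_cm_sum: length_cm <= 94]
parcel=W41: ✓ → 20
parcel=W71: ✗
parcel=W56: ✗
parcel=W73: ✗
parcel=W68: ✗
parcel=W76: ✗
parcel=W95: ✗
parcel=W66: ✗
parcel=W89: ✓ → 117
parcel=W29: ✗
parcel=W69: ✗
parcel=W64: ✗
parcel=W99: ✗
parcel=W30: ✗
length_cm_sum = 20 + 117 = 137
—
[air_sum: service <> 'air']
parcel=W41: ✓ → 20
parcel=W71: ✓ → 87
parcel=W56: ✓ → 26
parcel=W73: ✓ → 187
parcel=W68: ✓ → 184
parcel=W76: ✓ → 7
parcel=W95: ✓ → 76
parcel=W66: ✓ → 73
parcel=W89: ✗
parcel=W29: ✓ → 185
parcel=W69: ✓ → 46
parcel=W64: ✗
parcel=W99: ✓ → 133
parcel=W30: ✓ → 166
air_sum = 20 + 87 + 26 + 187 + 184 + 7 + 76 + 73 + 185 + 46 + 133 + 166 = 1190
—
[air_sum2: service in ('air', 'express', 'economy')]
parcel=W41: ✗
parcel=W71: ✗
parcel=W56: ✓ → 26
parcel=W73: ✓ → 187
parcel=W68: ✓ → 184
parcel=W76: ✓ → 7
parcel=W95: ✓ → 76
parcel=W66: ✓ → 73
parcel=W89: ✓ → 117
parcel=W29: ✓ → 185
parcel=W69: ✗
parcel=W64: ✓ → 19
parcel=W99: ✗
parcel=W30: ✓ → 166
air_sum2 = 26 + 187 + 184 + 7 + 76 + 73 + 117 + 185 + 19 + 166 = 1040

length_cm_sum=137, air_sum=1190, air_sum2=1040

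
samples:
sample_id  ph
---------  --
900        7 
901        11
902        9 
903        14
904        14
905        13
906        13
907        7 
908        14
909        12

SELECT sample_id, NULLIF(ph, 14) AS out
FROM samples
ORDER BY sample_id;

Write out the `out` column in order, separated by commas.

sample_id=900: ph=7 vs 14: differ → 7
sample_id=901: ph=11 vs 14: differ → 11
sample_id=902: ph=9 vs 14: differ → 9
sample_id=903: ph=14 vs 14: equal → NULL
sample_id=904: ph=14 vs 14: equal → NULL
sample_id=905: ph=13 vs 14: differ → 13
sample_id=906: ph=13 vs 14: differ → 13
sample_id=907: ph=7 vs 14: differ → 7
sample_id=908: ph=14 vs 14: equal → NULL
sample_id=909: ph=12 vs 14: differ → 12

7, 11, 9, NULL, NULL, 13, 13, 7, NULL, 12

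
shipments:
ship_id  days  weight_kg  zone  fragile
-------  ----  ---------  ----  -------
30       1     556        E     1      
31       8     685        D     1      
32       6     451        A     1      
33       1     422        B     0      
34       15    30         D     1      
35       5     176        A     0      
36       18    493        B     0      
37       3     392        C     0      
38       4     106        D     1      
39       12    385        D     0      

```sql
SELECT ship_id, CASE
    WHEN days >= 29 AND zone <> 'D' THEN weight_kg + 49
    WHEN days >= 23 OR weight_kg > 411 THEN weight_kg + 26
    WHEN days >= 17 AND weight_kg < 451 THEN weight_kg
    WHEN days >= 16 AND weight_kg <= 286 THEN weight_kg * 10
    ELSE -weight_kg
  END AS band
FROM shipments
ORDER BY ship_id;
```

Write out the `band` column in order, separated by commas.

582, 711, 477, 448, -30, -176, 519, -392, -106, -385

ship_id=30: days >= 23 OR weight_kg > 411 → 582
ship_id=31: days >= 23 OR weight_kg > 411 → 711
ship_id=32: days >= 23 OR weight_kg > 411 → 477
ship_id=33: days >= 23 OR weight_kg > 411 → 448
ship_id=34: ELSE → -30
ship_id=35: ELSE → -176
ship_id=36: days >= 23 OR weight_kg > 411 → 519
ship_id=37: ELSE → -392
ship_id=38: ELSE → -106
ship_id=39: ELSE → -385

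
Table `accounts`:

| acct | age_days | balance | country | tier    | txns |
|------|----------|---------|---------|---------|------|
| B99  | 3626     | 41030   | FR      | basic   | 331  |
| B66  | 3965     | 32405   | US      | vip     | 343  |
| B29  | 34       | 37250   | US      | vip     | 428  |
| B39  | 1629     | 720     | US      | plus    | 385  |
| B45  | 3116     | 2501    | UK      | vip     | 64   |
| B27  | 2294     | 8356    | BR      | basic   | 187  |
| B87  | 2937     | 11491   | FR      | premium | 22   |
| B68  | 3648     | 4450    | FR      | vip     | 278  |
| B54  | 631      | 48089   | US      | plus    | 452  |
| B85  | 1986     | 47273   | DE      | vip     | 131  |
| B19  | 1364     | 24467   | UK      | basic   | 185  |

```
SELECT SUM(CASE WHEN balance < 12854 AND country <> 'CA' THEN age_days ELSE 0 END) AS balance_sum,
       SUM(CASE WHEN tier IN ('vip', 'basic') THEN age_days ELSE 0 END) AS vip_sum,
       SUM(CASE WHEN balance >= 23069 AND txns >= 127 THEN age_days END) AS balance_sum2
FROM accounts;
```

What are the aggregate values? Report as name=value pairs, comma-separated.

[balance_sum: balance < 12854 AND country <> 'CA']
acct=B99: ✗
acct=B66: ✗
acct=B29: ✗
acct=B39: ✓ → 1629
acct=B45: ✓ → 3116
acct=B27: ✓ → 2294
acct=B87: ✓ → 2937
acct=B68: ✓ → 3648
acct=B54: ✗
acct=B85: ✗
acct=B19: ✗
balance_sum = 1629 + 3116 + 2294 + 2937 + 3648 = 13624
—
[vip_sum: tier IN ('vip', 'basic')]
acct=B99: ✓ → 3626
acct=B66: ✓ → 3965
acct=B29: ✓ → 34
acct=B39: ✗
acct=B45: ✓ → 3116
acct=B27: ✓ → 2294
acct=B87: ✗
acct=B68: ✓ → 3648
acct=B54: ✗
acct=B85: ✓ → 1986
acct=B19: ✓ → 1364
vip_sum = 3626 + 3965 + 34 + 3116 + 2294 + 3648 + 1986 + 1364 = 20033
—
[balance_sum2: balance >= 23069 AND txns >= 127]
acct=B99: ✓ → 3626
acct=B66: ✓ → 3965
acct=B29: ✓ → 34
acct=B39: ✗
acct=B45: ✗
acct=B27: ✗
acct=B87: ✗
acct=B68: ✗
acct=B54: ✓ → 631
acct=B85: ✓ → 1986
acct=B19: ✓ → 1364
balance_sum2 = 3626 + 3965 + 34 + 631 + 1986 + 1364 = 11606

balance_sum=13624, vip_sum=20033, balance_sum2=11606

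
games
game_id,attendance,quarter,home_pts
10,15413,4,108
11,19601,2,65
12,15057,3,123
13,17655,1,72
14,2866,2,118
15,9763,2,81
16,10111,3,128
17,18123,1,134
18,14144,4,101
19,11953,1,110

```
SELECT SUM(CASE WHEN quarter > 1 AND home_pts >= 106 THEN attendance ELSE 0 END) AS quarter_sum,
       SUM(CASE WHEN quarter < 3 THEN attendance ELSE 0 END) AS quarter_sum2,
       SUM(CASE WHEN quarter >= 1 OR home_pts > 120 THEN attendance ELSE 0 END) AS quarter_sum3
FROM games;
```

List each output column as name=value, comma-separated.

quarter_sum=43447, quarter_sum2=79961, quarter_sum3=134686

[quarter_sum: quarter > 1 AND home_pts >= 106]
game_id=10: ✓ → 15413
game_id=11: ✗
game_id=12: ✓ → 15057
game_id=13: ✗
game_id=14: ✓ → 2866
game_id=15: ✗
game_id=16: ✓ → 10111
game_id=17: ✗
game_id=18: ✗
game_id=19: ✗
quarter_sum = 15413 + 15057 + 2866 + 10111 = 43447
—
[quarter_sum2: quarter < 3]
game_id=10: ✗
game_id=11: ✓ → 19601
game_id=12: ✗
game_id=13: ✓ → 17655
game_id=14: ✓ → 2866
game_id=15: ✓ → 9763
game_id=16: ✗
game_id=17: ✓ → 18123
game_id=18: ✗
game_id=19: ✓ → 11953
quarter_sum2 = 19601 + 17655 + 2866 + 9763 + 18123 + 11953 = 79961
—
[quarter_sum3: quarter >= 1 OR home_pts > 120]
game_id=10: ✓ → 15413
game_id=11: ✓ → 19601
game_id=12: ✓ → 15057
game_id=13: ✓ → 17655
game_id=14: ✓ → 2866
game_id=15: ✓ → 9763
game_id=16: ✓ → 10111
game_id=17: ✓ → 18123
game_id=18: ✓ → 14144
game_id=19: ✓ → 11953
quarter_sum3 = 15413 + 19601 + 15057 + 17655 + 2866 + 9763 + 10111 + 18123 + 14144 + 11953 = 134686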